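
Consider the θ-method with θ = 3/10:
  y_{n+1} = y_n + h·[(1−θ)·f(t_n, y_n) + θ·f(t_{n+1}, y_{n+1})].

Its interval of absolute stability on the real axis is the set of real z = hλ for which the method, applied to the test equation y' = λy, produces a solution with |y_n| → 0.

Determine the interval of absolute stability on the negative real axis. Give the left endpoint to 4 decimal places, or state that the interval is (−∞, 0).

(-5.0000, 0).

On y'=λy, z=hλ:
  y_{n+1} = y_n + z·[7/10·y_n + 3/10·y_{n+1}] ⇒ (1 − 3/10z)y_{n+1} = (1 + 7/10z)y_n
  R(z) = (1 + 7/10z)/(1 − 3/10z).

Boundary: |R(x)|=1, x<0.
x=-0.74: |R|=0.3944
R=−1: 1+7/10x = −1+3/10x ⇒ -2/5x=2 ⇒ x=2/(-2/5)=-5.0000
Confirm numerically:
  x=-3.982: |R|=0.81445 <1
  x=-3.354: |R|=0.67182 <1
  x=-2.930: |R|=0.55934 <1
  x=-2.671: |R|=0.48282 <1
  x=-5.512: |R|=1.07718 >1
  x=-5.129: |R|=1.02033 >1
  x=-5.096: |R|=1.01519 >1
Stable set (-5.0000, 0).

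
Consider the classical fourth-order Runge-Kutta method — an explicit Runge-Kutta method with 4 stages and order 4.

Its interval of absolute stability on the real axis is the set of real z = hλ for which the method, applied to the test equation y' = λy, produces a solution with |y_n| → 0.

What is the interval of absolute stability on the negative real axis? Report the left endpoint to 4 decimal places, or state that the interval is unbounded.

With y'=λy (z=hλ):
  order 4, 4-stage ⇒ R(z)=1+z+z^2/2+z^3/6+z^4/24
  (e.g. R(-0.47)=0.62518, |R|=0.62518)

Need |R(x)|<1, x<0.
x=-0.47: |R|=0.6252
|R(-1.85)|=0.2940 |R(-1.56)|=0.2708 |R(-0.87)|=0.4226
Bisect:
  x_lo=-3.1812 |R|=1.7805  x_hi=-0.3620 |R|=0.6963
  mid=-1.77162 |R|=0.28141 →hi
  mid=-2.47643 |R|=0.62580 →hi
  mid=-2.82883 |R|=1.06765 →lo
  mid=-2.65263 |R|=0.81772 →hi
  mid=-2.74073 |R|=0.93486 →hi
  mid=-2.78478 |R|=0.99922 →hi
  mid=-2.80680 |R|=1.03292 →lo
  mid=-2.79579 |R|=1.01594 →lo
  ...
  [-2.78529,-2.78512] ⇒ x*=-2.7853
Interval (-2.7853, 0).

z∈(-2.7853,0).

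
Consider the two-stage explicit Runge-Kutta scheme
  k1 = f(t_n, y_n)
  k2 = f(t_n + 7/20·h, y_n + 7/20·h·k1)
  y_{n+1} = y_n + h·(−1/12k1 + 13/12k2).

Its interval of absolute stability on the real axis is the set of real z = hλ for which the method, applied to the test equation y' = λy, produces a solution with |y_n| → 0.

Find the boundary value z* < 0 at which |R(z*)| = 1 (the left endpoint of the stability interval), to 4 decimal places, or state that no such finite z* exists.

Test eqn y'=λy, z=hλ:
  k1=λy_n ⇒ h·k1=z·y_n;  k2=λ(1+7/20z)y_n ⇒ h·k2=z(1+7/20z)y_n
  y_{n+1}/y_n = 1 − 1/12z + 13/12z(1+7/20z) = 1 + z + 91/240z²
  Hence R(z) = 1 + z + 91/240z².

Solve |R(x)|<1 on ℝ⁻.
x=-0.31: |R|=0.7264
R=1: x+91/240x²=0 ⇒ x=−240/91=-2.6374; min R=1−1/(4·91/240)=0.3407>−1
Confirm numerically:
  x=-2.592: |R|=0.95542 <1
  x=-1.601: |R|=0.37088 <1
  x=-1.482: |R|=0.35077 <1
  x=-3.213: |R|=1.70128 >1
  x=-2.963: |R|=1.36584 >1
Interval (-2.6374, 0).

z* = -2.6374.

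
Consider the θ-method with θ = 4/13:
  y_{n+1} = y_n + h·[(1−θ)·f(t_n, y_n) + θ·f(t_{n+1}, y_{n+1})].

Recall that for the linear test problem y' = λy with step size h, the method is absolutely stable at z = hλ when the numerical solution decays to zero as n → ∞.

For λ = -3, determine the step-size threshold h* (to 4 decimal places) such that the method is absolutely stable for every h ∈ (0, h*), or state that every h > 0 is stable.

(-5.2000,0); λ=-3 ⇒ h* = (26/5)/3 = 1.7333.

Test eqn y'=λy, z=hλ:
  y_{n+1} = y_n + z·[9/13·y_n + 4/13·y_{n+1}] ⇒ (1 − 4/13z)y_{n+1} = (1 + 9/13z)y_n
  so R(z) = (1 + 9/13z)/(1 − 4/13z).

Boundary: |R(x)|=1, x<0.
x=-0.57: |R|=0.5151
R=−1: 1+9/13x = −1+4/13x ⇒ -5/13x=2 ⇒ x=2/(-5/13)=-5.2000
Confirm numerically:
  x=-3.241: |R|=0.62275 <1
  x=-2.618: |R|=0.44998 <1
  x=-2.109: |R|=0.27902 <1
  x=-5.354: |R|=1.02237 >1
  x=-5.301: |R|=1.01476 >1
So |R|<1 on (-5.2000, 0).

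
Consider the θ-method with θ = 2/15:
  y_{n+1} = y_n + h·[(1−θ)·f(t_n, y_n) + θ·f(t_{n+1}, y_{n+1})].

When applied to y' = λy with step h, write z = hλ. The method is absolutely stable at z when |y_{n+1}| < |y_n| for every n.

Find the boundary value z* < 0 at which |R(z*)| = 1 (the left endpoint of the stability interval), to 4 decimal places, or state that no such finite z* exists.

Set f=λy, z=hλ:
  y_{n+1} = y_n + z·[13/15·y_n + 2/15·y_{n+1}] ⇒ (1 − 2/15z)y_{n+1} = (1 + 13/15z)y_n
  ⇒ R(z) = (1 + 13/15z)/(1 − 2/15z).

Solve |R(x)|<1 on ℝ⁻.
x=-0.4: |R|=0.6203
R=−1: 1+13/15x = −1+2/15x ⇒ -11/15x=2 ⇒ x=2/(-11/15)=-2.7273
Confirm numerically:
  x=-2.121: |R|=0.65341 <1
  x=-1.593: |R|=0.31392 <1
  x=-1.313: |R|=0.11738 <1
  x=-3.324: |R|=1.30322 >1
  x=-3.248: |R|=1.26647 >1
  x=-3.180: |R|=1.23315 >1
So |R|<1 on (-2.7273, 0).

z* = -2.7273.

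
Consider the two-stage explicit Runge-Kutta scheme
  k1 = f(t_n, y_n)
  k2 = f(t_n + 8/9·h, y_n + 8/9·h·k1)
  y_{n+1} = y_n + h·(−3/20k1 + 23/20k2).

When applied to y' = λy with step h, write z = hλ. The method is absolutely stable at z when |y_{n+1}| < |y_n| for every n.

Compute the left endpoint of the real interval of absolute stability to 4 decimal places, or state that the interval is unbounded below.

left endpoint -0.9783.

With y'=λy (z=hλ):
  k1=λy_n ⇒ h·k1=z·y_n;  k2=λ(1+8/9z)y_n ⇒ h·k2=z(1+8/9z)y_n
  y_{n+1}/y_n = 1 − 3/20z + 23/20z(1+8/9z) = 1 + z + 46/45z²
  R(z) = 1 + z + 46/45z².

Need |R(x)|<1, x<0.
x=-0.51: |R|=0.7559
R=1: x+46/45x²=0 ⇒ x=−45/46=-0.9783; min R=1−1/(4·46/45)=0.7554>−1
Confirm numerically:
  x=-0.644: |R|=0.77995 <1
  x=-0.632: |R|=0.77630 <1
  x=-0.449: |R|=0.75708 <1
  x=-0.413: |R|=0.76136 <1
  x=-1.274: |R|=1.38514 >1
  x=-1.192: |R|=1.26044 >1
  x=-1.139: |R|=1.18715 >1
Interval (-0.9783, 0).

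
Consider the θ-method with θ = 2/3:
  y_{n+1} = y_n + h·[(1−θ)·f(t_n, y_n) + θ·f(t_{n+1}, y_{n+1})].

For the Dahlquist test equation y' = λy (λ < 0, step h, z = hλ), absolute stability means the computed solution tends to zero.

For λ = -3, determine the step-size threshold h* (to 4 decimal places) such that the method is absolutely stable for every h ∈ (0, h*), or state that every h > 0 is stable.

interval (−∞, 0). Any h>0 works for λ=-3.

With y'=λy (z=hλ):
  y_{n+1} = y_n + z·[1/3·y_n + 2/3·y_{n+1}] ⇒ (1 − 2/3z)y_{n+1} = (1 + 1/3z)y_n
  R(z) = (1 + 1/3z)/(1 − 2/3z).

Find x<0 with |R(x)|<1.
x=-1.06: |R|=0.3789
x=-2: |R|=0.1429
x=-10: |R|=0.3043
x=-100: |R|=0.4778
θ=2/3≥1/2 ⇒ |1+1/3x|<|1−2/3x| ∀x<0 ⇒ unbounded interval.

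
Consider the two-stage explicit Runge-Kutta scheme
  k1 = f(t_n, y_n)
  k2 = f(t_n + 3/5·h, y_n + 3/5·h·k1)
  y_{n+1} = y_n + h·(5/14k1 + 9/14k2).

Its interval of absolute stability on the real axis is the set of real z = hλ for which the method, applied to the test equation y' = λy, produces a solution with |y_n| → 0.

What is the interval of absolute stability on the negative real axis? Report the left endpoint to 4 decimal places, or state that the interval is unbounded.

(-2.5926, 0).

Test eqn y'=λy, z=hλ:
  k1=λy_n ⇒ h·k1=z·y_n;  k2=λ(1+3/5z)y_n ⇒ h·k2=z(1+3/5z)y_n
  y_{n+1}/y_n = 1 + 5/14z + 9/14z(1+3/5z) = 1 + z + 27/70z²
  so R(z) = 1 + z + 27/70z².

Solve |R(x)|<1 on ℝ⁻.
x=-0.99: |R|=0.3880
R=1: x+27/70x²=0 ⇒ x=−70/27=-2.5926; min R=1−1/(4·27/70)=0.3519>−1
Confirm numerically:
  x=-1.772: |R|=0.43914 <1
  x=-1.733: |R|=0.42541 <1
  x=-1.499: |R|=0.36770 <1
  x=-2.905: |R|=1.35005 >1
  x=-2.737: |R|=1.15245 >1
So |R|<1 on (-2.5926, 0).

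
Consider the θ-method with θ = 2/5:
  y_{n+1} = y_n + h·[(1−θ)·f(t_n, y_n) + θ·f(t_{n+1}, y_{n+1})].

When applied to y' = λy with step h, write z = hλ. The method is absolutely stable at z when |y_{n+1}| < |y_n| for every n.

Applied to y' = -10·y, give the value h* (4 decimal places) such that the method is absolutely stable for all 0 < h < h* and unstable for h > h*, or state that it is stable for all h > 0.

With y'=λy (z=hλ):
  y_{n+1} = y_n + z·[3/5·y_n + 2/5·y_{n+1}] ⇒ (1 − 2/5z)y_{n+1} = (1 + 3/5z)y_n
  Hence R(z) = (1 + 3/5z)/(1 − 2/5z).

Boundary: |R(x)|=1, x<0.
x=-1.03: |R|=0.2705
R=−1: 1+3/5x = −1+2/5x ⇒ -1/5x=2 ⇒ x=2/(-1/5)=-10.0000
Confirm numerically:
  x=-8.823: |R|=0.94803 <1
  x=-5.780: |R|=0.74517 <1
  x=-4.825: |R|=0.64676 <1
  x=-10.252: |R|=1.00988 >1
  x=-10.109: |R|=1.00432 >1
So |R|<1 on (-10.0000, 0).

(-10.0000,0); λ=-10 ⇒ h* = (10)/10 = 1.0000.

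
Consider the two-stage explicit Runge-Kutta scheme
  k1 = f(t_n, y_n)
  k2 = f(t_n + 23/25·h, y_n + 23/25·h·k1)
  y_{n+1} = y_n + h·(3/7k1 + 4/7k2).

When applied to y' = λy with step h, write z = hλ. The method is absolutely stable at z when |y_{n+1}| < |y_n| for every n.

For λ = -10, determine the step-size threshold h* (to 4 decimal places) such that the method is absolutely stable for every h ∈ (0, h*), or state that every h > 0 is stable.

With y'=λy (z=hλ):
  k1=λy_n ⇒ h·k1=z·y_n;  k2=λ(1+23/25z)y_n ⇒ h·k2=z(1+23/25z)y_n
  y_{n+1}/y_n = 1 + 3/7z + 4/7z(1+23/25z) = 1 + z + 92/175z²
  Hence R(z) = 1 + z + 92/175z².

Find x<0 with |R(x)|<1.
x=-0.4: |R|=0.6841
R=1: x+92/175x²=0 ⇒ x=−175/92=-1.9022; min R=1−1/(4·92/175)=0.5245>−1
Confirm numerically:
  x=-1.508: |R|=0.68751 <1
  x=-1.452: |R|=0.65637 <1
  x=-1.385: |R|=0.62344 <1
  x=-1.176: |R|=0.55105 <1
  x=-2.034: |R|=1.14096 >1
  x=-1.982: |R|=1.08318 >1
So |R|<1 on (-1.9022, 0).

(-1.9022,0); λ=-10 ⇒ h* = (175/92)/10 = 0.1902.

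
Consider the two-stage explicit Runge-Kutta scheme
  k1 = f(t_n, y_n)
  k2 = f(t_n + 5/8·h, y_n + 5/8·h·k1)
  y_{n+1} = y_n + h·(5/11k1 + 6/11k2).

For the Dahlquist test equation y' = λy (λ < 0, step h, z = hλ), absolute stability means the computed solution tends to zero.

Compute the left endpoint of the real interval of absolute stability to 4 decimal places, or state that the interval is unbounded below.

Set f=λy, z=hλ:
  k1=λy_n ⇒ h·k1=z·y_n;  k2=λ(1+5/8z)y_n ⇒ h·k2=z(1+5/8z)y_n
  y_{n+1}/y_n = 1 + 5/11z + 6/11z(1+5/8z) = 1 + z + 15/44z²
  Hence R(z) = 1 + z + 15/44z².

Solve |R(x)|<1 on ℝ⁻.
x=-0.67: |R|=0.4830
R=1: x+15/44x²=0 ⇒ x=−44/15=-2.9333; min R=1−1/(4·15/44)=0.2667>−1
Confirm numerically:
  x=-2.222: |R|=0.46116 <1
  x=-1.867: |R|=0.32130 <1
  x=-1.408: |R|=0.26784 <1
  x=-3.459: |R|=1.61987 >1
  x=-3.430: |R|=1.58076 >1
  x=-3.281: |R|=1.38887 >1
Stable set (-2.9333, 0).

left endpoint -2.9333.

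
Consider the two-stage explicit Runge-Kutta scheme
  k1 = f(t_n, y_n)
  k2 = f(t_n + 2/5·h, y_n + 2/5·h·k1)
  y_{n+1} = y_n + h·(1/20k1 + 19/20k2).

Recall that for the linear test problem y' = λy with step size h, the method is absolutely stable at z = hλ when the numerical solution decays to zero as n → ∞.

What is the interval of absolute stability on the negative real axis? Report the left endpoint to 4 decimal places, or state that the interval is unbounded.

z∈(-2.6316,0).

Set f=λy, z=hλ:
  k1=λy_n ⇒ h·k1=z·y_n;  k2=λ(1+2/5z)y_n ⇒ h·k2=z(1+2/5z)y_n
  y_{n+1}/y_n = 1 + 1/20z + 19/20z(1+2/5z) = 1 + z + 19/50z²
  ⇒ R(z) = 1 + z + 19/50z².

Need |R(x)|<1, x<0.
x=-0.97: |R|=0.3875
R=1: x+19/50x²=0 ⇒ x=−50/19=-2.6316; min R=1−1/(4·19/50)=0.3421>−1
Confirm numerically:
  x=-2.522: |R|=0.89498 <1
  x=-1.682: |R|=0.39307 <1
  x=-1.282: |R|=0.34254 <1
  x=-1.151: |R|=0.35242 <1
  x=-3.175: |R|=1.65564 >1
  x=-3.073: |R|=1.51547 >1
Interval (-2.6316, 0).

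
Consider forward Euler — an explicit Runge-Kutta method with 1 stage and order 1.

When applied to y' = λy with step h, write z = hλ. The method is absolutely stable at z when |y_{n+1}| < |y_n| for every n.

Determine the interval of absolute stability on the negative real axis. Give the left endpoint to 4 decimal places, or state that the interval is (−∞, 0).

(-2.0000, 0).

On y'=λy, z=hλ:
  order 1, 1-stage ⇒ R(z)=1+z
  (e.g. R(-0.36)=0.64000, |R|=0.64000)

Find x<0 with |R(x)|<1.
x=-0.36: |R|=0.6400
|R(-2.33)|=1.3300 |R(-1.42)|=0.4200 |R(-0.51)|=0.4900
Bisect:
  x_lo=-2.3887 |R|=1.3887  x_hi=-0.2804 |R|=0.7196
  mid=-1.33457 |R|=0.33457 →hi
  mid=-1.86164 |R|=0.86164 →hi
  mid=-2.12517 |R|=1.12517 →lo
  mid=-1.99340 |R|=0.99340 →hi
  mid=-2.05929 |R|=1.05929 →lo
  mid=-2.02635 |R|=1.02635 →lo
  mid=-2.00988 |R|=1.00988 →lo
  mid=-2.00164 |R|=1.00164 →lo
  ...
  [-2.00010,-1.99997] ⇒ x*=-2.0000
Interval (-2.0000, 0).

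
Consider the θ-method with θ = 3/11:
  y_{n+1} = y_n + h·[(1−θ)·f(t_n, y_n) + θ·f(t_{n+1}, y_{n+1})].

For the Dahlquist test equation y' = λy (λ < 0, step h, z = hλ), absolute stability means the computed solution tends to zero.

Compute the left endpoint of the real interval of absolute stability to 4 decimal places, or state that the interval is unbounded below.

left endpoint -4.4000.

On y'=λy, z=hλ:
  y_{n+1} = y_n + z·[8/11·y_n + 3/11·y_{n+1}] ⇒ (1 − 3/11z)y_{n+1} = (1 + 8/11z)y_n
  ⇒ R(z) = (1 + 8/11z)/(1 − 3/11z).

Solve |R(x)|<1 on ℝ⁻.
x=-1.39: |R|=0.0079
R=−1: 1+8/11x = −1+3/11x ⇒ -5/11x=2 ⇒ x=2/(-5/11)=-4.4000
Confirm numerically:
  x=-2.411: |R|=0.45456 <1
  x=-2.343: |R|=0.42953 <1
  x=-2.200: |R|=0.37500 <1
  x=-1.817: |R|=0.21494 <1
  x=-4.782: |R|=1.07536 >1
  x=-4.762: |R|=1.07158 >1
  x=-4.502: |R|=1.02081 >1
So |R|<1 on (-4.4000, 0).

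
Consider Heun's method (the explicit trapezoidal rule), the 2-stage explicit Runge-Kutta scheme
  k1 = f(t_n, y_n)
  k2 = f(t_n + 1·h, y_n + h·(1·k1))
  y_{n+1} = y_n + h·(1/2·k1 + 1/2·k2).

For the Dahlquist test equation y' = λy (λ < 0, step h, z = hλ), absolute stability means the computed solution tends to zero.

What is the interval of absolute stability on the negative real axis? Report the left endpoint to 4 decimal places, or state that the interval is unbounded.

On y'=λy, z=hλ:
  order 2, 2-stage ⇒ R(z)=1+z+z^2/2
  (e.g. R(-0.64)=0.56480, |R|=0.56480)

Find x<0 with |R(x)|<1.
x=-0.64: |R|=0.5648
|R(-1.21)|=0.5221 |R(-0.93)|=0.5025 |R(-0.83)|=0.5145
Bisect:
  x_lo=-2.6703 |R|=1.8949  x_hi=-0.3608 |R|=0.7043
  mid=-1.51554 |R|=0.63289 →hi
  mid=-2.09290 |R|=1.09721 →lo
  mid=-1.80422 |R|=0.82339 →hi
  mid=-1.94856 |R|=0.94988 →hi
  mid=-2.02073 |R|=1.02094 →lo
  mid=-1.98464 |R|=0.98476 →hi
  mid=-2.00269 |R|=1.00269 →lo
  ...
  [-2.00001,-1.99987] ⇒ x*=-2.0000
Interval (-2.0000, 0).

(-2.0000, 0).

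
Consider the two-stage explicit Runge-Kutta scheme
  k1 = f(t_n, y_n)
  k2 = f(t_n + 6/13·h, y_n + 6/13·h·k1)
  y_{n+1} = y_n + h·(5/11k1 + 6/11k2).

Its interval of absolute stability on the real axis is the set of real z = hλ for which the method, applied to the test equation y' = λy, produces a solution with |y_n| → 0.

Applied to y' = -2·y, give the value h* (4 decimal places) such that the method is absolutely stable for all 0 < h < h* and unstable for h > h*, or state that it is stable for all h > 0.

Set f=λy, z=hλ:
  k1=λy_n ⇒ h·k1=z·y_n;  k2=λ(1+6/13z)y_n ⇒ h·k2=z(1+6/13z)y_n
  y_{n+1}/y_n = 1 + 5/11z + 6/11z(1+6/13z) = 1 + z + 36/143z²
  ⇒ R(z) = 1 + z + 36/143z².

Solve |R(x)|<1 on ℝ⁻.
x=-1.31: |R|=0.1220
R=1: x+36/143x²=0 ⇒ x=−143/36=-3.9722; min R=1−1/(4·36/143)=0.0069>−1
Confirm numerically:
  x=-3.514: |R|=0.59464 <1
  x=-3.021: |R|=0.27657 <1
  x=-2.520: |R|=0.07870 <1
  x=-2.189: |R|=0.01731 <1
  x=-4.503: |R|=1.60170 >1
  x=-4.329: |R|=1.38882 >1
  x=-4.215: |R|=1.25762 >1
So |R|<1 on (-3.9722, 0).

(-3.9722,0); λ=-2 ⇒ h* = (143/36)/2 = 1.9861.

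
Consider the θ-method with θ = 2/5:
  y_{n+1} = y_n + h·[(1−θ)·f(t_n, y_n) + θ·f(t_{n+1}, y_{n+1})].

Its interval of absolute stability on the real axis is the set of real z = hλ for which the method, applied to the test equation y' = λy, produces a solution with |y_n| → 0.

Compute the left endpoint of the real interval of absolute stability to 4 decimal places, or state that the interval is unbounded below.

left endpoint -10.0000.

Set f=λy, z=hλ:
  y_{n+1} = y_n + z·[3/5·y_n + 2/5·y_{n+1}] ⇒ (1 − 2/5z)y_{n+1} = (1 + 3/5z)y_n
  R(z) = (1 + 3/5z)/(1 − 2/5z).

Solve |R(x)|<1 on ℝ⁻.
x=-0.79: |R|=0.3997
R=−1: 1+3/5x = −1+2/5x ⇒ -1/5x=2 ⇒ x=2/(-1/5)=-10.0000
Confirm numerically:
  x=-9.148: |R|=0.96343 <1
  x=-7.017: |R|=0.84328 <1
  x=-4.256: |R|=0.57490 <1
  x=-10.485: |R|=1.01868 >1
  x=-10.310: |R|=1.01210 >1
  x=-10.207: |R|=1.00815 >1
So |R|<1 on (-10.0000, 0).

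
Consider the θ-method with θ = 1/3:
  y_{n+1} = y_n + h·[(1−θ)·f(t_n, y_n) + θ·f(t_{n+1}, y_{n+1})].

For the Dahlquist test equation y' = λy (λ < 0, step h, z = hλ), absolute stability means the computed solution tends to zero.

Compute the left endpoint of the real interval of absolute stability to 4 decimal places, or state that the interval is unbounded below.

Test eqn y'=λy, z=hλ:
  y_{n+1} = y_n + z·[2/3·y_n + 1/3·y_{n+1}] ⇒ (1 − 1/3z)y_{n+1} = (1 + 2/3z)y_n
  so R(z) = (1 + 2/3z)/(1 − 1/3z).

Need |R(x)|<1, x<0.
x=-0.64: |R|=0.4725
R=−1: 1+2/3x = −1+1/3x ⇒ -1/3x=2 ⇒ x=2/(-1/3)=-6.0000
Confirm numerically:
  x=-5.963: |R|=0.99587 <1
  x=-5.321: |R|=0.91840 <1
  x=-2.412: |R|=0.33703 <1
  x=-6.481: |R|=1.05073 >1
  x=-6.172: |R|=1.01875 >1
So |R|<1 on (-6.0000, 0).

z* = -6.0000.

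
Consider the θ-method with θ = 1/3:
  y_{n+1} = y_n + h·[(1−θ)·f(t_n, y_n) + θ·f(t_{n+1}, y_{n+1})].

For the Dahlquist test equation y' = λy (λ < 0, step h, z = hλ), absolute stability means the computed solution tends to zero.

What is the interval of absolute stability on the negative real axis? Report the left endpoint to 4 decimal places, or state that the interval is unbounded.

(-6.0000, 0).

With y'=λy (z=hλ):
  y_{n+1} = y_n + z·[2/3·y_n + 1/3·y_{n+1}] ⇒ (1 − 1/3z)y_{n+1} = (1 + 2/3z)y_n
  Hence R(z) = (1 + 2/3z)/(1 − 1/3z).

Find x<0 with |R(x)|<1.
x=-1.79: |R|=0.1211
R=−1: 1+2/3x = −1+1/3x ⇒ -1/3x=2 ⇒ x=2/(-1/3)=-6.0000
Confirm numerically:
  x=-5.173: |R|=0.89881 <1
  x=-3.184: |R|=0.54463 <1
  x=-2.685: |R|=0.41689 <1
  x=-6.479: |R|=1.05053 >1
  x=-6.284: |R|=1.03059 >1
Stable set (-6.0000, 0).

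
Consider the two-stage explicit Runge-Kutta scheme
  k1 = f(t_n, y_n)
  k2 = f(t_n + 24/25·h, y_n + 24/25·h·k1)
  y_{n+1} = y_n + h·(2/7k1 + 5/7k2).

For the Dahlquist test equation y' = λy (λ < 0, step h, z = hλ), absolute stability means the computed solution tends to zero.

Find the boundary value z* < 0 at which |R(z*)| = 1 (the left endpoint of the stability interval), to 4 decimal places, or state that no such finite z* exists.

z* = -1.4583.

Set f=λy, z=hλ:
  k1=λy_n ⇒ h·k1=z·y_n;  k2=λ(1+24/25z)y_n ⇒ h·k2=z(1+24/25z)y_n
  y_{n+1}/y_n = 1 + 2/7z + 5/7z(1+24/25z) = 1 + z + 24/35z²
  Hence R(z) = 1 + z + 24/35z².

Need |R(x)|<1, x<0.
x=-0.57: |R|=0.6528
R=1: x+24/35x²=0 ⇒ x=−35/24=-1.4583; min R=1−1/(4·24/35)=0.6354>−1
Confirm numerically:
  x=-0.956: |R|=0.67070 <1
  x=-0.937: |R|=0.66504 <1
  x=-0.846: |R|=0.64478 <1
  x=-0.820: |R|=0.64107 <1
  x=-1.800: |R|=1.42171 >1
  x=-1.570: |R|=1.12022 >1
Interval (-1.4583, 0).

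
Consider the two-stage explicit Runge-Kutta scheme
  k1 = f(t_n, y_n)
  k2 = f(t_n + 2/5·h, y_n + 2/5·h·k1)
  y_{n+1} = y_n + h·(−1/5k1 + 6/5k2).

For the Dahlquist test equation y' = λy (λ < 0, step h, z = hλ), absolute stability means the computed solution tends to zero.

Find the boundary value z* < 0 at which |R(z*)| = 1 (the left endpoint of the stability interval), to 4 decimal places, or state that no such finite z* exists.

left endpoint -2.0833.

Test eqn y'=λy, z=hλ:
  k1=λy_n ⇒ h·k1=z·y_n;  k2=λ(1+2/5z)y_n ⇒ h·k2=z(1+2/5z)y_n
  y_{n+1}/y_n = 1 − 1/5z + 6/5z(1+2/5z) = 1 + z + 12/25z²
  ⇒ R(z) = 1 + z + 12/25z².

Boundary: |R(x)|=1, x<0.
x=-0.8: |R|=0.5072
R=1: x+12/25x²=0 ⇒ x=−25/12=-2.0833; min R=1−1/(4·12/25)=0.4792>−1
Confirm numerically:
  x=-1.924: |R|=0.85285 <1
  x=-1.787: |R|=0.74582 <1
  x=-1.251: |R|=0.50020 <1
  x=-0.846: |R|=0.49754 <1
  x=-2.666: |R|=1.74563 >1
  x=-2.414: |R|=1.38315 >1
So |R|<1 on (-2.0833, 0).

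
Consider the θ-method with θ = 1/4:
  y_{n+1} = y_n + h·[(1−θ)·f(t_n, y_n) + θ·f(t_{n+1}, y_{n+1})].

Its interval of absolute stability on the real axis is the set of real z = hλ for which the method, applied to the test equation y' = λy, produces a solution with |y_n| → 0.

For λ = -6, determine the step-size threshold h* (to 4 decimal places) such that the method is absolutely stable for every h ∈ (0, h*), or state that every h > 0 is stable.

(-4.0000,0); λ=-6 ⇒ h* = (4)/6 = 0.6667.

Set f=λy, z=hλ:
  y_{n+1} = y_n + z·[3/4·y_n + 1/4·y_{n+1}] ⇒ (1 − 1/4z)y_{n+1} = (1 + 3/4z)y_n
  Hence R(z) = (1 + 3/4z)/(1 − 1/4z).

Need |R(x)|<1, x<0.
x=-0.79: |R|=0.3403
R=−1: 1+3/4x = −1+1/4x ⇒ -1/2x=2 ⇒ x=2/(-1/2)=-4.0000
Confirm numerically:
  x=-3.203: |R|=0.77870 <1
  x=-3.104: |R|=0.74775 <1
  x=-2.626: |R|=0.58527 <1
  x=-1.759: |R|=0.22174 <1
  x=-4.337: |R|=1.08084 >1
  x=-4.030: |R|=1.00747 >1
So |R|<1 on (-4.0000, 0).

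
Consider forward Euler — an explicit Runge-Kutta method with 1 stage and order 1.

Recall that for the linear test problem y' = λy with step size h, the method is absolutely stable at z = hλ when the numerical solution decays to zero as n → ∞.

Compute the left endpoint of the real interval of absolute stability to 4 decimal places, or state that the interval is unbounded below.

z* = -2.0000.

Set f=λy, z=hλ:
  order 1, 1-stage ⇒ R(z)=1+z
  (e.g. R(-0.91)=0.09000, |R|=0.09000)

Need |R(x)|<1, x<0.
x=-0.91: |R|=0.0900
|R(-1.89)|=0.8900 |R(-1.73)|=0.7300 |R(-0.5)|=0.5000
Bisect:
  x_lo=-2.8328 |R|=1.8328  x_hi=-0.2874 |R|=0.7126
  mid=-1.56007 |R|=0.56007 →hi
  mid=-2.19643 |R|=1.19643 →lo
  mid=-1.87825 |R|=0.87825 →hi
  mid=-2.03734 |R|=1.03734 →lo
  mid=-1.95779 |R|=0.95779 →hi
  mid=-1.99757 |R|=0.99757 →hi
  mid=-2.01745 |R|=1.01745 →lo
  ...
  [-2.00005,-1.99990] ⇒ x*=-2.0000
Stable set (-2.0000, 0).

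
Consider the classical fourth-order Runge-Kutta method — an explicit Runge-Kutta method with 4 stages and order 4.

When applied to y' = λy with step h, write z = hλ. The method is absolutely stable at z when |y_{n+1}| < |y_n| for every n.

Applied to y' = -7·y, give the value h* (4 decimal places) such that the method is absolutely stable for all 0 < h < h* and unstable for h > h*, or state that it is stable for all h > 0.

On y'=λy, z=hλ:
  order 4, 4-stage ⇒ R(z)=1+z+z^2/2+z^3/6+z^4/24
  (e.g. R(-0.93)=0.39956, |R|=0.39956)

Solve |R(x)|<1 on ℝ⁻.
x=-0.93: |R|=0.3996
|R(-2.95)|=1.2781 |R(-2.55)|=0.6995 |R(-2.3)|=0.4832
Bisect:
  x_lo=-3.3231 |R|=2.1635  x_hi=-0.1717 |R|=0.8422
  mid=-1.74744 |R|=0.27852 →hi
  mid=-2.53528 |R|=0.68401 →hi
  mid=-2.92921 |R|=1.23956 →lo
  mid=-2.73225 |R|=0.92292 →hi
  mid=-2.83073 |R|=1.07069 →lo
  mid=-2.78149 |R|=0.99427 →hi
  mid=-2.80611 |R|=1.03183 →lo
  mid=-2.79380 |R|=1.01289 →lo
  mid=-2.78764 |R|=1.00354 →lo
  mid=-2.78456 |R|=0.99890 →hi
  ...
  [-2.78533,-2.78514] ⇒ x*=-2.7853
So |R|<1 on (-2.7853, 0).

(-2.7853,0); λ=-7 ⇒ h* = 0.3979.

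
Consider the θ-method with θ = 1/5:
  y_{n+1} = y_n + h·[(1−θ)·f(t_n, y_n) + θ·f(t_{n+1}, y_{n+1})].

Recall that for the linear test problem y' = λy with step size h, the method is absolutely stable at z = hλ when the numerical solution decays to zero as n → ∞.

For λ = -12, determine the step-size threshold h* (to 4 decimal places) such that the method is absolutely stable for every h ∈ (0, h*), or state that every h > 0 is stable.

With y'=λy (z=hλ):
  y_{n+1} = y_n + z·[4/5·y_n + 1/5·y_{n+1}] ⇒ (1 − 1/5z)y_{n+1} = (1 + 4/5z)y_n
  R(z) = (1 + 4/5z)/(1 − 1/5z).

Solve |R(x)|<1 on ℝ⁻.
x=-0.85: |R|=0.2735
R=−1: 1+4/5x = −1+1/5x ⇒ -3/5x=2 ⇒ x=2/(-3/5)=-3.3333
Confirm numerically:
  x=-3.227: |R|=0.96123 <1
  x=-2.734: |R|=0.76752 <1
  x=-1.656: |R|=0.24399 <1
  x=-3.505: |R|=1.06055 >1
  x=-3.423: |R|=1.03194 >1
  x=-3.355: |R|=1.00778 >1
Interval (-3.3333, 0).

(-3.3333,0); λ=-12 ⇒ h* = (10/3)/12 = 0.2778.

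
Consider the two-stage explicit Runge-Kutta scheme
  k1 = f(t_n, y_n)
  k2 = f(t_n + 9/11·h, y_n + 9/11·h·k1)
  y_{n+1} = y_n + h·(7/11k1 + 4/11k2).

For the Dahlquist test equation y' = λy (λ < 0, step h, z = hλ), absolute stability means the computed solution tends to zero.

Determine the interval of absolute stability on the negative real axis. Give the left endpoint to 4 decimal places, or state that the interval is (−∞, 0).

On y'=λy, z=hλ:
  k1=λy_n ⇒ h·k1=z·y_n;  k2=λ(1+9/11z)y_n ⇒ h·k2=z(1+9/11z)y_n
  y_{n+1}/y_n = 1 + 7/11z + 4/11z(1+9/11z) = 1 + z + 36/121z²
  so R(z) = 1 + z + 36/121z².

Find x<0 with |R(x)|<1.
x=-1.04: |R|=0.2818
R=1: x+36/121x²=0 ⇒ x=−121/36=-3.3611; min R=1−1/(4·36/121)=0.1597>−1
Confirm numerically:
  x=-2.329: |R|=0.28482 <1
  x=-1.846: |R|=0.16787 <1
  x=-1.626: |R|=0.16061 <1
  x=-3.818: |R|=1.51900 >1
  x=-3.697: |R|=1.36946 >1
  x=-3.631: |R|=1.29156 >1
So |R|<1 on (-3.3611, 0).

(-3.3611, 0).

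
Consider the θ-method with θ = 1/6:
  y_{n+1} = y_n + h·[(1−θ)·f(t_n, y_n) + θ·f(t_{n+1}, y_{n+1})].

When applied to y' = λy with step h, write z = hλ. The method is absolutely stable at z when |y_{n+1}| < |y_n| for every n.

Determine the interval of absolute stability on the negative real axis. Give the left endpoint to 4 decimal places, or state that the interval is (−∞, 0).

With y'=λy (z=hλ):
  y_{n+1} = y_n + z·[5/6·y_n + 1/6·y_{n+1}] ⇒ (1 − 1/6z)y_{n+1} = (1 + 5/6z)y_n
  R(z) = (1 + 5/6z)/(1 − 1/6z).

Need |R(x)|<1, x<0.
x=-1.42: |R|=0.1482
R=−1: 1+5/6x = −1+1/6x ⇒ -2/3x=2 ⇒ x=2/(-2/3)=-3.0000
Confirm numerically:
  x=-2.263: |R|=0.64323 <1
  x=-2.262: |R|=0.64270 <1
  x=-2.144: |R|=0.57957 <1
  x=-1.609: |R|=0.26876 <1
  x=-3.521: |R|=1.21888 >1
  x=-3.142: |R|=1.06213 >1
So |R|<1 on (-3.0000, 0).

z∈(-3.0000,0).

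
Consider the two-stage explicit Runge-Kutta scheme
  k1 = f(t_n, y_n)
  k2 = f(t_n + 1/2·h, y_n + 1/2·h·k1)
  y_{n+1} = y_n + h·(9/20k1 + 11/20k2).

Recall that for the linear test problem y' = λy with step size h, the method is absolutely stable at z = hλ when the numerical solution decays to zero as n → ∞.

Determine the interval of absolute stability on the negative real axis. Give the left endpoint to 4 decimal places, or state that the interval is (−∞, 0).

With y'=λy (z=hλ):
  k1=λy_n ⇒ h·k1=z·y_n;  k2=λ(1+1/2z)y_n ⇒ h·k2=z(1+1/2z)y_n
  y_{n+1}/y_n = 1 + 9/20z + 11/20z(1+1/2z) = 1 + z + 11/40z²
  so R(z) = 1 + z + 11/40z².

Find x<0 with |R(x)|<1.
x=-0.75: |R|=0.4047
R=1: x+11/40x²=0 ⇒ x=−40/11=-3.6364; min R=1−1/(4·11/40)=0.0909>−1
Confirm numerically:
  x=-3.538: |R|=0.90430 <1
  x=-3.494: |R|=0.86321 <1
  x=-1.678: |R|=0.09631 <1
  x=-3.957: |R|=1.34891 >1
  x=-3.733: |R|=1.09920 >1
Interval (-3.6364, 0).

z∈(-3.6364,0).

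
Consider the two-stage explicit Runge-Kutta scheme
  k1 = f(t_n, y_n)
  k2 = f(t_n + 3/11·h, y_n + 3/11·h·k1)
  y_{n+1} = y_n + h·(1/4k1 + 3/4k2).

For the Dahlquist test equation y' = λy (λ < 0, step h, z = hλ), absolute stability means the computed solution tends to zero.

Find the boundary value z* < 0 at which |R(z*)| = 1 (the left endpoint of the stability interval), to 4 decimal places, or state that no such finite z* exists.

left endpoint -4.8889.

Test eqn y'=λy, z=hλ:
  k1=λy_n ⇒ h·k1=z·y_n;  k2=λ(1+3/11z)y_n ⇒ h·k2=z(1+3/11z)y_n
  y_{n+1}/y_n = 1 + 1/4z + 3/4z(1+3/11z) = 1 + z + 9/44z²
  R(z) = 1 + z + 9/44z².

Find x<0 with |R(x)|<1.
x=-1.7: |R|=0.1089
R=1: x+9/44x²=0 ⇒ x=−44/9=-4.8889; min R=1−1/(4·9/44)=-0.2222>−1
Confirm numerically:
  x=-4.383: |R|=0.54646 <1
  x=-3.421: |R|=0.02716 <1
  x=-3.085: |R|=0.13829 <1
  x=-2.772: |R|=0.20028 <1
  x=-5.305: |R|=1.45153 >1
  x=-5.011: |R|=1.12516 >1
So |R|<1 on (-4.8889, 0).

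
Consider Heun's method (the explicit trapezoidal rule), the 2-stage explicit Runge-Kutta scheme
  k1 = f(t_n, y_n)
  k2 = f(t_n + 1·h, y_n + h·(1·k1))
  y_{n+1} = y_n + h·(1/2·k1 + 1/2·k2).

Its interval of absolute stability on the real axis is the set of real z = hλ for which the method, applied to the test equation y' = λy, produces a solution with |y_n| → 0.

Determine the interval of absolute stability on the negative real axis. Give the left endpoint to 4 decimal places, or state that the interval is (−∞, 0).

(-2.0000, 0).

Set f=λy, z=hλ:
  order 2, 2-stage ⇒ R(z)=1+z+z^2/2
  (e.g. R(-0.54)=0.60580, |R|=0.60580)

Solve |R(x)|<1 on ℝ⁻.
x=-0.54: |R|=0.6058
|R(-2.24)|=1.2688 |R(-1.23)|=0.5264 |R(-1.16)|=0.5128
Bisect:
  x_lo=-2.6741 |R|=1.9012  x_hi=-0.1229 |R|=0.8846
  mid=-1.39850 |R|=0.57940 →hi
  mid=-2.03628 |R|=1.03694 →lo
  mid=-1.71739 |R|=0.75733 →hi
  mid=-1.87684 |R|=0.88442 →hi
  mid=-1.95656 |R|=0.95750 →hi
  mid=-1.99642 |R|=0.99643 →hi
  mid=-2.01635 |R|=1.01649 →lo
  ...
  [-2.00000,-1.99985] ⇒ x*=-2.0000
So |R|<1 on (-2.0000, 0).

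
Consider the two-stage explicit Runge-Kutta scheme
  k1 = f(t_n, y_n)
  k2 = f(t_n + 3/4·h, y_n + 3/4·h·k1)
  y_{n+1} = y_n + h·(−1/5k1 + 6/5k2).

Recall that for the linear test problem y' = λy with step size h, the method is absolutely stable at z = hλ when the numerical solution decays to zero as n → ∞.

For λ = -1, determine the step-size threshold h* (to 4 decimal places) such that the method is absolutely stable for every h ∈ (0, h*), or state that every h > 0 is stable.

(-1.1111,0); λ=-1 ⇒ h* = (10/9)/1 = 1.1111.

On y'=λy, z=hλ:
  k1=λy_n ⇒ h·k1=z·y_n;  k2=λ(1+3/4z)y_n ⇒ h·k2=z(1+3/4z)y_n
  y_{n+1}/y_n = 1 − 1/5z + 6/5z(1+3/4z) = 1 + z + 9/10z²
  ⇒ R(z) = 1 + z + 9/10z².

Solve |R(x)|<1 on ℝ⁻.
x=-1.6: |R|=1.7040
R=1: x+9/10x²=0 ⇒ x=−10/9=-1.1111; min R=1−1/(4·9/10)=0.7222>−1
Confirm numerically:
  x=-0.901: |R|=0.82962 <1
  x=-0.787: |R|=0.77043 <1
  x=-0.715: |R|=0.74510 <1
  x=-1.687: |R|=1.87437 >1
  x=-1.568: |R|=1.64476 >1
Stable set (-1.1111, 0).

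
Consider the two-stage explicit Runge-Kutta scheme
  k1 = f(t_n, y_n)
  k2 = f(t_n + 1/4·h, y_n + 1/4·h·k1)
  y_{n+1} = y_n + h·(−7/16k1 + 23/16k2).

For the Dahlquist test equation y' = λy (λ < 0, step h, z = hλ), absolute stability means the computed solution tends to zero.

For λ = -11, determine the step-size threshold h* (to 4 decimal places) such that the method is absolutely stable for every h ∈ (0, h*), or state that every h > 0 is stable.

With y'=λy (z=hλ):
  k1=λy_n ⇒ h·k1=z·y_n;  k2=λ(1+1/4z)y_n ⇒ h·k2=z(1+1/4z)y_n
  y_{n+1}/y_n = 1 − 7/16z + 23/16z(1+1/4z) = 1 + z + 23/64z²
  ⇒ R(z) = 1 + z + 23/64z².

Need |R(x)|<1, x<0.
x=-0.79: |R|=0.4343
R=1: x+23/64x²=0 ⇒ x=−64/23=-2.7826; min R=1−1/(4·23/64)=0.3043>−1
Confirm numerically:
  x=-2.497: |R|=0.74371 <1
  x=-2.099: |R|=0.48433 <1
  x=-2.097: |R|=0.48332 <1
  x=-1.249: |R|=0.31163 <1
  x=-3.081: |R|=1.33039 >1
  x=-3.020: |R|=1.25764 >1
  x=-2.855: |R|=1.07427 >1
Interval (-2.7826, 0).

(-2.7826,0); λ=-11 ⇒ h* = (64/23)/11 = 0.2530.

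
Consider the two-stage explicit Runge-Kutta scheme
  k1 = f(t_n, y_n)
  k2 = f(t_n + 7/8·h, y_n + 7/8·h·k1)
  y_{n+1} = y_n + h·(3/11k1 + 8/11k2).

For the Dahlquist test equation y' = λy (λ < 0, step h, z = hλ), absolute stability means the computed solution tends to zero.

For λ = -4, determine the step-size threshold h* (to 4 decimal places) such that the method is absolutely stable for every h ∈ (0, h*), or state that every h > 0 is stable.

Test eqn y'=λy, z=hλ:
  k1=λy_n ⇒ h·k1=z·y_n;  k2=λ(1+7/8z)y_n ⇒ h·k2=z(1+7/8z)y_n
  y_{n+1}/y_n = 1 + 3/11z + 8/11z(1+7/8z) = 1 + z + 7/11z²
  so R(z) = 1 + z + 7/11z².

Boundary: |R(x)|=1, x<0.
x=-1.3: |R|=0.7755
R=1: x+7/11x²=0 ⇒ x=−11/7=-1.5714; min R=1−1/(4·7/11)=0.6071>−1
Confirm numerically:
  x=-1.543: |R|=0.97209 <1
  x=-1.426: |R|=0.86803 <1
  x=-1.389: |R|=0.83875 <1
  x=-2.053: |R|=1.62915 >1
  x=-1.868: |R|=1.35254 >1
  x=-1.816: |R|=1.28264 >1
So |R|<1 on (-1.5714, 0).

(-1.5714,0); λ=-4 ⇒ h* = (11/7)/4 = 0.3929.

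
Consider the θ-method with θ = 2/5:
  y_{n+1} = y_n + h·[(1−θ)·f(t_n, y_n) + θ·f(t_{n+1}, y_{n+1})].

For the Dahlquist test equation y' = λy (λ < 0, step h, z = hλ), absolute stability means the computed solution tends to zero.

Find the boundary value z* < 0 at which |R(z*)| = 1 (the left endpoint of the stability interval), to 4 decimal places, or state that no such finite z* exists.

With y'=λy (z=hλ):
  y_{n+1} = y_n + z·[3/5·y_n + 2/5·y_{n+1}] ⇒ (1 − 2/5z)y_{n+1} = (1 + 3/5z)y_n
  ⇒ R(z) = (1 + 3/5z)/(1 − 2/5z).

Boundary: |R(x)|=1, x<0.
x=-0.86: |R|=0.3601
R=−1: 1+3/5x = −1+2/5x ⇒ -1/5x=2 ⇒ x=2/(-1/5)=-10.0000
Confirm numerically:
  x=-7.282: |R|=0.86107 <1
  x=-6.627: |R|=0.81522 <1
  x=-6.607: |R|=0.81371 <1
  x=-10.447: |R|=1.01726 >1
  x=-10.267: |R|=1.01046 >1
  x=-10.124: |R|=1.00491 >1
So |R|<1 on (-10.0000, 0).

left endpoint -10.0000.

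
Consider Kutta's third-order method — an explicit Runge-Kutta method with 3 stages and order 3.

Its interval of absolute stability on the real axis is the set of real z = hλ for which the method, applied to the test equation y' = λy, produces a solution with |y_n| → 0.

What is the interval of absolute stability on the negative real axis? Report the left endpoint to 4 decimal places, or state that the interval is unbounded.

(-2.5127, 0).

With y'=λy (z=hλ):
  order 3, 3-stage ⇒ R(z)=1+z+z^2/2+z^3/6
  (e.g. R(-0.75)=0.46094, |R|=0.46094)

Need |R(x)|<1, x<0.
x=-0.75: |R|=0.4609
|R(-1.37)|=0.1399 |R(-1.29)|=0.1843 |R(-0.68)|=0.4988
Bisect:
  x_lo=-3.2974 |R|=2.8363  x_hi=-0.2662 |R|=0.7661
  mid=-1.78179 |R|=0.13720 →hi
  mid=-2.53959 |R|=1.04469 →lo
  mid=-2.16069 |R|=0.50762 →hi
  mid=-2.35014 |R|=0.75193 →hi
  mid=-2.44487 |R|=0.89183 →hi
  mid=-2.49223 |R|=0.96658 →hi
  mid=-2.51591 |R|=1.00521 →lo
  ...
  [-2.51277,-2.51258] ⇒ x*=-2.5127
So |R|<1 on (-2.5127, 0).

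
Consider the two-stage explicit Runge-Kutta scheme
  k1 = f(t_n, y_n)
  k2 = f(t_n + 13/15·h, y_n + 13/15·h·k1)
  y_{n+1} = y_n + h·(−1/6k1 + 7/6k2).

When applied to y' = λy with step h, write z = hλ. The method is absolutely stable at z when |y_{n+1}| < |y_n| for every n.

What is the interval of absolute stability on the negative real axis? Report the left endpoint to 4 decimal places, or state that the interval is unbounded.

On y'=λy, z=hλ:
  k1=λy_n ⇒ h·k1=z·y_n;  k2=λ(1+13/15z)y_n ⇒ h·k2=z(1+13/15z)y_n
  y_{n+1}/y_n = 1 − 1/6z + 7/6z(1+13/15z) = 1 + z + 91/90z²
  so R(z) = 1 + z + 91/90z².

Solve |R(x)|<1 on ℝ⁻.
x=-0.57: |R|=0.7585
R=1: x+91/90x²=0 ⇒ x=−90/91=-0.9890; min R=1−1/(4·91/90)=0.7527>−1
Confirm numerically:
  x=-0.790: |R|=0.84103 <1
  x=-0.745: |R|=0.81619 <1
  x=-0.585: |R|=0.76103 <1
  x=-1.174: |R|=1.21959 >1
  x=-1.113: |R|=1.13953 >1
Interval (-0.9890, 0).

z∈(-0.9890,0).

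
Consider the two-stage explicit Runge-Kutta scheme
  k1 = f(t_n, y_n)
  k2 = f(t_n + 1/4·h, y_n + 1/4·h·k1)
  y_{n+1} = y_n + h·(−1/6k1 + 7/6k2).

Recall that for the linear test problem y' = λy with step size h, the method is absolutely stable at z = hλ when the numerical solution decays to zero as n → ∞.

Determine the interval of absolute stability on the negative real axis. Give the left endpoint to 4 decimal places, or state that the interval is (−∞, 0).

Set f=λy, z=hλ:
  k1=λy_n ⇒ h·k1=z·y_n;  k2=λ(1+1/4z)y_n ⇒ h·k2=z(1+1/4z)y_n
  y_{n+1}/y_n = 1 − 1/6z + 7/6z(1+1/4z) = 1 + z + 7/24z²
  R(z) = 1 + z + 7/24z².

Need |R(x)|<1, x<0.
x=-1.77: |R|=0.1438
R=1: x+7/24x²=0 ⇒ x=−24/7=-3.4286; min R=1−1/(4·7/24)=0.1429>−1
Confirm numerically:
  x=-2.436: |R|=0.29478 <1
  x=-2.118: |R|=0.19039 <1
  x=-1.994: |R|=0.16568 <1
  x=-1.783: |R|=0.14423 <1
  x=-3.747: |R|=1.34800 >1
  x=-3.608: |R|=1.18882 >1
Interval (-3.4286, 0).

(-3.4286, 0).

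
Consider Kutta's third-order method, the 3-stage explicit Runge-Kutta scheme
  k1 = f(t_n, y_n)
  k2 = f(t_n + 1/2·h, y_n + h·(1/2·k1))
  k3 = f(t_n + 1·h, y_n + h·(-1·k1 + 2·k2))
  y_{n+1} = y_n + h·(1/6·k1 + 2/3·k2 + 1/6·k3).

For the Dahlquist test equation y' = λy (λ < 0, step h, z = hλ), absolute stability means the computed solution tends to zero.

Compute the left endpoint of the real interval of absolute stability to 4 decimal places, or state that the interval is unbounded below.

left endpoint -2.5127.

On y'=λy, z=hλ:
  order 3, 3-stage ⇒ R(z)=1+z+z^2/2+z^3/6
  (e.g. R(-0.62)=0.53248, |R|=0.53248)

Boundary: |R(x)|=1, x<0.
x=-0.62: |R|=0.5325
|R(-1.87)|=0.2114 |R(-1.81)|=0.1602 |R(-1.39)|=0.1284
Bisect:
  x_lo=-3.3266 |R|=2.9290  x_hi=-0.0795 |R|=0.9236
  mid=-1.70304 |R|=0.07610 →hi
  mid=-2.51482 |R|=1.00341 →lo
  mid=-2.10893 |R|=0.44841 →hi
  mid=-2.31187 |R|=0.69889 →hi
  mid=-2.41334 |R|=0.84388 →hi
  mid=-2.46408 |R|=0.92176 →hi
  mid=-2.48945 |R|=0.96211 →hi
  mid=-2.50213 |R|=0.98264 →hi
  ...
  [-2.51284,-2.51264] ⇒ x*=-2.5127
So |R|<1 on (-2.5127, 0).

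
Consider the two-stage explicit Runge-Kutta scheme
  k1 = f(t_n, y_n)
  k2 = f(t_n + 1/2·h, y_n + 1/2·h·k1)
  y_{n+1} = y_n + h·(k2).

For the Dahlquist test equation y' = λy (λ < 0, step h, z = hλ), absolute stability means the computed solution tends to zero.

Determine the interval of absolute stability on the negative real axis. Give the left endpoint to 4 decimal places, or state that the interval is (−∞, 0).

(-2.0000, 0).

Test eqn y'=λy, z=hλ:
  k1=λy_n ⇒ h·k1=z·y_n;  k2=λ(1+1/2z)y_n ⇒ h·k2=z(1+1/2z)y_n
  y_{n+1}/y_n = 1 + z(1+1/2z) = 1 + z + 1/2z²
  R(z) = 1 + z + 1/2z².

Boundary: |R(x)|=1, x<0.
x=-0.32: |R|=0.7312
R=1: x+1/2x²=0 ⇒ x=−2=-2.0000; min R=1−1/(4·1/2)=0.5000>−1
Confirm numerically:
  x=-1.613: |R|=0.68788 <1
  x=-1.481: |R|=0.61568 <1
  x=-1.031: |R|=0.50048 <1
  x=-2.556: |R|=1.71057 >1
  x=-2.549: |R|=1.69970 >1
Interval (-2.0000, 0).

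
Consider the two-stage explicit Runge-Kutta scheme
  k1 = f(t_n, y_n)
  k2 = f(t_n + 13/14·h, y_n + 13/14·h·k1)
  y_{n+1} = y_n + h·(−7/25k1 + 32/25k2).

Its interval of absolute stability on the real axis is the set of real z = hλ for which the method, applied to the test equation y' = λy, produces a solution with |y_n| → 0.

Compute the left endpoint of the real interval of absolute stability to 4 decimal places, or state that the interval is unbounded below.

left endpoint -0.8413.

On y'=λy, z=hλ:
  k1=λy_n ⇒ h·k1=z·y_n;  k2=λ(1+13/14z)y_n ⇒ h·k2=z(1+13/14z)y_n
  y_{n+1}/y_n = 1 − 7/25z + 32/25z(1+13/14z) = 1 + z + 208/175z²
  R(z) = 1 + z + 208/175z².

Need |R(x)|<1, x<0.
x=-1.54: |R|=2.2788
R=1: x+208/175x²=0 ⇒ x=−175/208=-0.8413; min R=1−1/(4·208/175)=0.7897>−1
Confirm numerically:
  x=-0.761: |R|=0.92733 <1
  x=-0.615: |R|=0.83455 <1
  x=-0.461: |R|=0.79160 <1
  x=-1.280: |R|=1.66736 >1
  x=-1.172: |R|=1.46060 >1
  x=-1.091: |R|=1.32373 >1
Interval (-0.8413, 0).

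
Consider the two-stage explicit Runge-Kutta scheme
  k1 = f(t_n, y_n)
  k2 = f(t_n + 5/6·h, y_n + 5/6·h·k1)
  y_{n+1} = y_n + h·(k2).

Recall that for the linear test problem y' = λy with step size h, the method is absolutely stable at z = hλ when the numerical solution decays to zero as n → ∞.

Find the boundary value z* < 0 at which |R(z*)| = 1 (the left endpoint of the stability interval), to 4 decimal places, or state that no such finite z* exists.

Test eqn y'=λy, z=hλ:
  k1=λy_n ⇒ h·k1=z·y_n;  k2=λ(1+5/6z)y_n ⇒ h·k2=z(1+5/6z)y_n
  y_{n+1}/y_n = 1 + z(1+5/6z) = 1 + z + 5/6z²
  Hence R(z) = 1 + z + 5/6z².

Need |R(x)|<1, x<0.
x=-1.7: |R|=1.7083
R=1: x+5/6x²=0 ⇒ x=−6/5=-1.2000; min R=1−1/(4·5/6)=0.7000>−1
Confirm numerically:
  x=-0.725: |R|=0.71302 <1
  x=-0.713: |R|=0.71064 <1
  x=-0.578: |R|=0.70040 <1
  x=-1.726: |R|=1.75656 >1
  x=-1.477: |R|=1.34094 >1
Interval (-1.2000, 0).

z* = -1.2000.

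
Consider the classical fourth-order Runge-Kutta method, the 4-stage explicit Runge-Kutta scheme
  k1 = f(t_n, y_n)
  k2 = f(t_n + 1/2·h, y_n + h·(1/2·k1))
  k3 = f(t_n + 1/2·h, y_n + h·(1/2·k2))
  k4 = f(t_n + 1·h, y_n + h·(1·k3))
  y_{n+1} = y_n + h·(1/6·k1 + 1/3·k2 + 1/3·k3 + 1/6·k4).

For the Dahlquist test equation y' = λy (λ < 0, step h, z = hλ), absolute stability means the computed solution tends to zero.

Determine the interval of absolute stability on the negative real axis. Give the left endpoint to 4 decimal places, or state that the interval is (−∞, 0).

Test eqn y'=λy, z=hλ:
  order 4, 4-stage ⇒ R(z)=1+z+z^2/2+z^3/6+z^4/24
  (e.g. R(-1.32)=0.29437, |R|=0.29437)

Boundary: |R(x)|=1, x<0.
x=-1.32: |R|=0.2944
|R(-2.37)|=0.5343 |R(-2.26)|=0.4569 |R(-2.1)|=0.3718
Bisect:
  x_lo=-3.5552 |R|=2.9317  x_hi=-0.1435 |R|=0.8664
  mid=-1.84932 |R|=0.29391 →hi
  mid=-2.70225 |R|=0.88185 →hi
  mid=-3.12872 |R|=1.65388 →lo
  mid=-2.91549 |R|=1.21470 →lo
  mid=-2.80887 |R|=1.03613 →lo
  mid=-2.75556 |R|=0.95609 →hi
  mid=-2.78222 |R|=0.99537 →hi
  ...
  [-2.78534,-2.78513] ⇒ x*=-2.7853
So |R|<1 on (-2.7853, 0).

(-2.7853, 0).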